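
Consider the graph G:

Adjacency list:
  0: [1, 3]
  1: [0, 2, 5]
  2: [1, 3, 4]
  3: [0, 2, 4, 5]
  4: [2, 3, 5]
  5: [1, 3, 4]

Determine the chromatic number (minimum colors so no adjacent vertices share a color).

The graph has a maximum clique of size 3 (lower bound on chromatic number).
A valid 3-coloring: {0: 1, 1: 0, 2: 1, 3: 0, 4: 2, 5: 1}.
Chromatic number = 3.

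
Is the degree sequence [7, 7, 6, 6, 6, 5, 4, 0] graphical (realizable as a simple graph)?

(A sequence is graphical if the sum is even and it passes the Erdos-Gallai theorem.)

Sum of degrees = 41. Sum is odd, so the sequence is NOT graphical.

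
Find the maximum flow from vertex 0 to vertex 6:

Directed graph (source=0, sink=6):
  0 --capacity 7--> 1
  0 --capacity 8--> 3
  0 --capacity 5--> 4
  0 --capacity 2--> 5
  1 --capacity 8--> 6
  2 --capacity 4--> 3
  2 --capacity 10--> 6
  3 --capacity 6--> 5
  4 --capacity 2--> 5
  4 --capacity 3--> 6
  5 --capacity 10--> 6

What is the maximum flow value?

Computing max flow:
  Flow on (0->1): 7/7
  Flow on (0->3): 6/8
  Flow on (0->4): 5/5
  Flow on (0->5): 2/2
  Flow on (1->6): 7/8
  Flow on (3->5): 6/6
  Flow on (4->5): 2/2
  Flow on (4->6): 3/3
  Flow on (5->6): 10/10
Maximum flow = 20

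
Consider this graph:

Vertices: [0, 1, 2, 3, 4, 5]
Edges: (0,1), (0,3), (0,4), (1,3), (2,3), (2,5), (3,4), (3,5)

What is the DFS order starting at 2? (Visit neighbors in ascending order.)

DFS from vertex 2 (neighbors processed in ascending order):
Visit order: 2, 3, 0, 1, 4, 5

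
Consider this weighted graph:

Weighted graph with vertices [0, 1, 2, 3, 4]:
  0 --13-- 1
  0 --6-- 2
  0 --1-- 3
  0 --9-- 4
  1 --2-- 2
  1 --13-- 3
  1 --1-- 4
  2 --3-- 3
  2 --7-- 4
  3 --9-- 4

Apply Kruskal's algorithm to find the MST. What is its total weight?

Applying Kruskal's algorithm (sort edges by weight, add if no cycle):
  Add (0,3) w=1
  Add (1,4) w=1
  Add (1,2) w=2
  Add (2,3) w=3
  Skip (0,2) w=6 (creates cycle)
  Skip (2,4) w=7 (creates cycle)
  Skip (0,4) w=9 (creates cycle)
  Skip (3,4) w=9 (creates cycle)
  Skip (0,1) w=13 (creates cycle)
  Skip (1,3) w=13 (creates cycle)
MST weight = 7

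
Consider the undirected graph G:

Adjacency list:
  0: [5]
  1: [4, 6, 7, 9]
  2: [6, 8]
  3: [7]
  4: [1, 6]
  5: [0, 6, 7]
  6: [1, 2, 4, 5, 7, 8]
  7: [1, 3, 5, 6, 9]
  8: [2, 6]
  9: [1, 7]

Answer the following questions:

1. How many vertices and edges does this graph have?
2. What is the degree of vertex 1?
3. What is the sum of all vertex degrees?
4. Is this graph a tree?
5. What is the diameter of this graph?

Count: 10 vertices, 14 edges.
Vertex 1 has neighbors [4, 6, 7, 9], degree = 4.
Handshaking lemma: 2 * 14 = 28.
A tree on 10 vertices has 9 edges. This graph has 14 edges (5 extra). Not a tree.
Diameter (longest shortest path) = 3.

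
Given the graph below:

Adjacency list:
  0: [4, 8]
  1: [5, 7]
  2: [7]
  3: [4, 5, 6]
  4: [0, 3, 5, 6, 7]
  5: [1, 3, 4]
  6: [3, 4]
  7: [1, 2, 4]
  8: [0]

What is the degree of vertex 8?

Vertex 8 has neighbors [0], so deg(8) = 1.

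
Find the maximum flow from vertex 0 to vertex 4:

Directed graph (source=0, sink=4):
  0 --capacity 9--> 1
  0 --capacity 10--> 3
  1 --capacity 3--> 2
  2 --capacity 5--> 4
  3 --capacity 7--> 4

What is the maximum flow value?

Computing max flow:
  Flow on (0->1): 3/9
  Flow on (0->3): 7/10
  Flow on (1->2): 3/3
  Flow on (2->4): 3/5
  Flow on (3->4): 7/7
Maximum flow = 10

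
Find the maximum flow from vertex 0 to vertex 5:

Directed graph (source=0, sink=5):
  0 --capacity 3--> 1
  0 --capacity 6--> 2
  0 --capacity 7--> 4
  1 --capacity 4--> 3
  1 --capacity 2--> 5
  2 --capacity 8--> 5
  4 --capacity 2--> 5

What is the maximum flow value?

Computing max flow:
  Flow on (0->1): 2/3
  Flow on (0->2): 6/6
  Flow on (0->4): 2/7
  Flow on (1->5): 2/2
  Flow on (2->5): 6/8
  Flow on (4->5): 2/2
Maximum flow = 10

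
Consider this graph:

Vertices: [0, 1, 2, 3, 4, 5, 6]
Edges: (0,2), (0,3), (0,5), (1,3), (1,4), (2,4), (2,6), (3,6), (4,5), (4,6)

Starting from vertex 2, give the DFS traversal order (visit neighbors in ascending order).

DFS from vertex 2 (neighbors processed in ascending order):
Visit order: 2, 0, 3, 1, 4, 5, 6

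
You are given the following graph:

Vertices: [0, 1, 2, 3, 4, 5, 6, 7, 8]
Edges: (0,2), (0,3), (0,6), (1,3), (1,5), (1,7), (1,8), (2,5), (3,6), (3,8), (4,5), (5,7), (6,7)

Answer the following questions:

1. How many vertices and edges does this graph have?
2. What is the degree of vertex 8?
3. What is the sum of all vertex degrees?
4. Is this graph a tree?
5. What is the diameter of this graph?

Count: 9 vertices, 13 edges.
Vertex 8 has neighbors [1, 3], degree = 2.
Handshaking lemma: 2 * 13 = 26.
A tree on 9 vertices has 8 edges. This graph has 13 edges (5 extra). Not a tree.
Diameter (longest shortest path) = 3.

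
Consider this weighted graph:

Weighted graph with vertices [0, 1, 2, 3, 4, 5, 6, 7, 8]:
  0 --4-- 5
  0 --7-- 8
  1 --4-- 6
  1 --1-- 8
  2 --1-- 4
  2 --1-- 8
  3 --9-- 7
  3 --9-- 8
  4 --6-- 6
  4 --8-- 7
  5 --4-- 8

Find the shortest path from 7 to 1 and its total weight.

Using Dijkstra's algorithm from vertex 7:
Shortest path: 7 -> 4 -> 2 -> 8 -> 1
Total weight: 8 + 1 + 1 + 1 = 11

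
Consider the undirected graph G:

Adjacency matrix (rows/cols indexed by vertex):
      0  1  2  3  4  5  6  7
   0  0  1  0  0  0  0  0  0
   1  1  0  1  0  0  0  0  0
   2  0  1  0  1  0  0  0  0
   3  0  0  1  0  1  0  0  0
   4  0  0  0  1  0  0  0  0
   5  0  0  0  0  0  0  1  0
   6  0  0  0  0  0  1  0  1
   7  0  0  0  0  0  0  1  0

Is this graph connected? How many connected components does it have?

Checking connectivity: the graph has 2 connected component(s).
Components: [[0, 1, 2, 3, 4], [5, 6, 7]]. The graph is NOT connected.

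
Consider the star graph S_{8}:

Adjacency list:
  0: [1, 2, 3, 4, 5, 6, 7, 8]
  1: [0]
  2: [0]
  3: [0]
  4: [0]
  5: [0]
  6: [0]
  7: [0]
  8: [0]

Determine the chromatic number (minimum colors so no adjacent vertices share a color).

S_{8} has one hub adjacent to 8 leaves; leaves are pairwise non-adjacent.
Color the hub 0 and every leaf 1.
Chromatic number = 2.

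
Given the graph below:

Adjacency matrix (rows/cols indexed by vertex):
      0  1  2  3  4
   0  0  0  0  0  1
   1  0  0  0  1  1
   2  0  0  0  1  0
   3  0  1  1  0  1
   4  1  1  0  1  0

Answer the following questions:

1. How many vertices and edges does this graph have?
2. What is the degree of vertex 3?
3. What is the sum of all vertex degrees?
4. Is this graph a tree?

Count: 5 vertices, 5 edges.
Vertex 3 has neighbors [1, 2, 4], degree = 3.
Handshaking lemma: 2 * 5 = 10.
A tree on 5 vertices has 4 edges. This graph has 5 edges (1 extra). Not a tree.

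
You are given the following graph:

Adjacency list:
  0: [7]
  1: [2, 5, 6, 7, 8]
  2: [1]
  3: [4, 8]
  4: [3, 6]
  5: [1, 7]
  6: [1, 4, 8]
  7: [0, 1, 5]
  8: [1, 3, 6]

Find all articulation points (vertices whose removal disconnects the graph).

An articulation point is a vertex whose removal disconnects the graph.
Articulation points: [1, 7]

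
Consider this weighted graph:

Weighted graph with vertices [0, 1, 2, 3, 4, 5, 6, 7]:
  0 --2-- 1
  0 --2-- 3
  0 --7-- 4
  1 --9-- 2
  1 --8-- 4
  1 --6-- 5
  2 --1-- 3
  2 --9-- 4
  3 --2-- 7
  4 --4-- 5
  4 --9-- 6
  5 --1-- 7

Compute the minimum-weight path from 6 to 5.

Using Dijkstra's algorithm from vertex 6:
Shortest path: 6 -> 4 -> 5
Total weight: 9 + 4 = 13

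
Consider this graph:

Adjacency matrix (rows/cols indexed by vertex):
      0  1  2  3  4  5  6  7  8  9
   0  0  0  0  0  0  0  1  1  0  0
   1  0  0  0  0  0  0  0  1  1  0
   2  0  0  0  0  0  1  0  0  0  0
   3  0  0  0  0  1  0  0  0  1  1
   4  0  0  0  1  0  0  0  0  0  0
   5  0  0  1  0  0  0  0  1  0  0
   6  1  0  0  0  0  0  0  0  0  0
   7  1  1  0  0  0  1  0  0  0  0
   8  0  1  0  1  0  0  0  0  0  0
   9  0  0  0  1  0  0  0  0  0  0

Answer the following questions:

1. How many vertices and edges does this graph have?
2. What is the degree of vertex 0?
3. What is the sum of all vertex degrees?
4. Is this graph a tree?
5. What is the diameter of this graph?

Count: 10 vertices, 9 edges.
Vertex 0 has neighbors [6, 7], degree = 2.
Handshaking lemma: 2 * 9 = 18.
A graph is a tree iff it is connected and has exactly n-1 edges. This graph is connected (all 10 vertices in one component) and has 10-1 = 9 edges. It is a tree.
Diameter (longest shortest path) = 6.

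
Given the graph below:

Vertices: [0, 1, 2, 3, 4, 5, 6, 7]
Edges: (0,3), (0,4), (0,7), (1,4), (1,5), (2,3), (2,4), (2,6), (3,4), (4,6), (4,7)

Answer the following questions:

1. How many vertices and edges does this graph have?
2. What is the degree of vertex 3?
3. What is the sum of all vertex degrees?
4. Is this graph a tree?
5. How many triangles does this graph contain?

Count: 8 vertices, 11 edges.
Vertex 3 has neighbors [0, 2, 4], degree = 3.
Handshaking lemma: 2 * 11 = 22.
A tree on 8 vertices has 7 edges. This graph has 11 edges (4 extra). Not a tree.
Number of triangles = 4.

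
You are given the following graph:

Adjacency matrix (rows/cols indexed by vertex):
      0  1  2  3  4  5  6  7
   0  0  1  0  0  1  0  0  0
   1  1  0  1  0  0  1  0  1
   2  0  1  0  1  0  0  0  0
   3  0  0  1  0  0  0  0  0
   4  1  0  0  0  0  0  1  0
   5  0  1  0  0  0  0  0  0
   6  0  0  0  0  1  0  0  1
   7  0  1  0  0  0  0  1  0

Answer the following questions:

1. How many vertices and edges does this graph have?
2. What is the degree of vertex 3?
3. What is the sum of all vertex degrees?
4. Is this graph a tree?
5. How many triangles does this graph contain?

Count: 8 vertices, 8 edges.
Vertex 3 has neighbors [2], degree = 1.
Handshaking lemma: 2 * 8 = 16.
A tree on 8 vertices has 7 edges. This graph has 8 edges (1 extra). Not a tree.
Number of triangles = 0.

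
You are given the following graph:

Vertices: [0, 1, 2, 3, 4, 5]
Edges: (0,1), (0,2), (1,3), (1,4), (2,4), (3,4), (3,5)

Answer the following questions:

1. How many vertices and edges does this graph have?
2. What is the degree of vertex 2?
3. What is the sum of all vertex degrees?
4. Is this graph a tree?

Count: 6 vertices, 7 edges.
Vertex 2 has neighbors [0, 4], degree = 2.
Handshaking lemma: 2 * 7 = 14.
A tree on 6 vertices has 5 edges. This graph has 7 edges (2 extra). Not a tree.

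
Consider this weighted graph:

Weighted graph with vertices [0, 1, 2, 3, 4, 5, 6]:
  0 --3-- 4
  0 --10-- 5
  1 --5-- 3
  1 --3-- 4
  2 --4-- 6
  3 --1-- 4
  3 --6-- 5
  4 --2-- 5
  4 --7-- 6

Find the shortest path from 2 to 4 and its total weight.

Using Dijkstra's algorithm from vertex 2:
Shortest path: 2 -> 6 -> 4
Total weight: 4 + 7 = 11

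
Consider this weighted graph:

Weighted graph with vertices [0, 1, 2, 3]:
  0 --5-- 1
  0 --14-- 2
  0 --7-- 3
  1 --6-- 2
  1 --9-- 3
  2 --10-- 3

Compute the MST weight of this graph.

Applying Kruskal's algorithm (sort edges by weight, add if no cycle):
  Add (0,1) w=5
  Add (1,2) w=6
  Add (0,3) w=7
  Skip (1,3) w=9 (creates cycle)
  Skip (2,3) w=10 (creates cycle)
  Skip (0,2) w=14 (creates cycle)
MST weight = 18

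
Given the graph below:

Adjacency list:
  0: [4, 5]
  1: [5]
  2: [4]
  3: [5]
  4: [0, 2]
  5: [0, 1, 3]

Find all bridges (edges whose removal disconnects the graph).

A bridge is an edge whose removal increases the number of connected components.
Bridges found: (0,4), (0,5), (1,5), (2,4), (3,5)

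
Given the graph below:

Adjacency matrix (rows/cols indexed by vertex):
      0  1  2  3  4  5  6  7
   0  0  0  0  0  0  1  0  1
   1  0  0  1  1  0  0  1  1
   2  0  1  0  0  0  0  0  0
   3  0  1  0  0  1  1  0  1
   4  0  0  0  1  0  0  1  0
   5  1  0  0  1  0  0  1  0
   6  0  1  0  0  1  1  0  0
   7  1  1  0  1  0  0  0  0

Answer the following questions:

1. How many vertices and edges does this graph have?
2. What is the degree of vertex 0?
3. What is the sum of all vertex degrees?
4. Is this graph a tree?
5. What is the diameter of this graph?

Count: 8 vertices, 11 edges.
Vertex 0 has neighbors [5, 7], degree = 2.
Handshaking lemma: 2 * 11 = 22.
A tree on 8 vertices has 7 edges. This graph has 11 edges (4 extra). Not a tree.
Diameter (longest shortest path) = 3.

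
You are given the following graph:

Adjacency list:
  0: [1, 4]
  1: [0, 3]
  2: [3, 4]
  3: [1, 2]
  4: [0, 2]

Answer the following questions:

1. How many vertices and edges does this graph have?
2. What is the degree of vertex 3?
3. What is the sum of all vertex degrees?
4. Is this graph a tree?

Count: 5 vertices, 5 edges.
Vertex 3 has neighbors [1, 2], degree = 2.
Handshaking lemma: 2 * 5 = 10.
A tree on 5 vertices has 4 edges. This graph has 5 edges (1 extra). Not a tree.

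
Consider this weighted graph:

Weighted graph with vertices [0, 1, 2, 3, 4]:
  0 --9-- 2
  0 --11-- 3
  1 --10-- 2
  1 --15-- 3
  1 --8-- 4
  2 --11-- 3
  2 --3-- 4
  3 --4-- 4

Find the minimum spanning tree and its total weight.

Applying Kruskal's algorithm (sort edges by weight, add if no cycle):
  Add (2,4) w=3
  Add (3,4) w=4
  Add (1,4) w=8
  Add (0,2) w=9
  Skip (1,2) w=10 (creates cycle)
  Skip (0,3) w=11 (creates cycle)
  Skip (2,3) w=11 (creates cycle)
  Skip (1,3) w=15 (creates cycle)
MST weight = 24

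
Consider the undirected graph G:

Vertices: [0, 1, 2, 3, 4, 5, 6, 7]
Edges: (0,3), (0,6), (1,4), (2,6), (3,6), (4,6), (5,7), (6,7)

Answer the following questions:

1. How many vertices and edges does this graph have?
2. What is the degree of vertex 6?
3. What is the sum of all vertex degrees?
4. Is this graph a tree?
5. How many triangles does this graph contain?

Count: 8 vertices, 8 edges.
Vertex 6 has neighbors [0, 2, 3, 4, 7], degree = 5.
Handshaking lemma: 2 * 8 = 16.
A tree on 8 vertices has 7 edges. This graph has 8 edges (1 extra). Not a tree.
Number of triangles = 1.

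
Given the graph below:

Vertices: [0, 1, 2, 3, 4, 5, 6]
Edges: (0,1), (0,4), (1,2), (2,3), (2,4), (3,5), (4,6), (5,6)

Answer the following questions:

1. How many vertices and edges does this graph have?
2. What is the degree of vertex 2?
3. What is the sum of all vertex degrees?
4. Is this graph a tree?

Count: 7 vertices, 8 edges.
Vertex 2 has neighbors [1, 3, 4], degree = 3.
Handshaking lemma: 2 * 8 = 16.
A tree on 7 vertices has 6 edges. This graph has 8 edges (2 extra). Not a tree.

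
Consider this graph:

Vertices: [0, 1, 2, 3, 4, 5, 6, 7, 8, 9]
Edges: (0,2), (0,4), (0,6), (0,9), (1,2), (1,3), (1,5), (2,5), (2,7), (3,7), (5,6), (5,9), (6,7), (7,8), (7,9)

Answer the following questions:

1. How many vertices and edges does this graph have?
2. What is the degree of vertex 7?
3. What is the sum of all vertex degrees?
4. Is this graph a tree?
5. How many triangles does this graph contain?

Count: 10 vertices, 15 edges.
Vertex 7 has neighbors [2, 3, 6, 8, 9], degree = 5.
Handshaking lemma: 2 * 15 = 30.
A tree on 10 vertices has 9 edges. This graph has 15 edges (6 extra). Not a tree.
Number of triangles = 1.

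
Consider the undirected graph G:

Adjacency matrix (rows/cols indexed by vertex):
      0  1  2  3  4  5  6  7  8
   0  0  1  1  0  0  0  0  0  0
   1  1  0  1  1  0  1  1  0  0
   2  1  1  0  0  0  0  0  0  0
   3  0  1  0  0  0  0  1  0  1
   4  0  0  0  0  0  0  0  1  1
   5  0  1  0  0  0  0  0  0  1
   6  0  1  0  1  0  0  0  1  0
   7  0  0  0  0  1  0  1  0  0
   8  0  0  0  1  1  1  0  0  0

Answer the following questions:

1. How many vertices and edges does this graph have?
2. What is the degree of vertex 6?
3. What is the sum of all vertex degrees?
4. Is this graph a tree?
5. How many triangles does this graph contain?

Count: 9 vertices, 12 edges.
Vertex 6 has neighbors [1, 3, 7], degree = 3.
Handshaking lemma: 2 * 12 = 24.
A tree on 9 vertices has 8 edges. This graph has 12 edges (4 extra). Not a tree.
Number of triangles = 2.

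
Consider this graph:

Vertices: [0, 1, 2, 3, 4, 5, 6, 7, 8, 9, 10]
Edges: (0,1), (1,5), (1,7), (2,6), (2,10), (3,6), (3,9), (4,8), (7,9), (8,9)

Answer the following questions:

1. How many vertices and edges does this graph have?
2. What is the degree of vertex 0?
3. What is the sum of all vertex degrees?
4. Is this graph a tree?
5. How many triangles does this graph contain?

Count: 11 vertices, 10 edges.
Vertex 0 has neighbors [1], degree = 1.
Handshaking lemma: 2 * 10 = 20.
A graph is a tree iff it is connected and has exactly n-1 edges. This graph is connected (all 11 vertices in one component) and has 11-1 = 10 edges. It is a tree.
Number of triangles = 0.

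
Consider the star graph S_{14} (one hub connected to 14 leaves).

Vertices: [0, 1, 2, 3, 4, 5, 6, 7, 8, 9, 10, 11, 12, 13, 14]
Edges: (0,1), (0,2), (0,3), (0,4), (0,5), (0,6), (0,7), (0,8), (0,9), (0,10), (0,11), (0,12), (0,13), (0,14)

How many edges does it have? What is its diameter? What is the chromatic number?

Star graph S_{14}: the hub connects to all 14 leaves.
Edges = 14.
Diameter = 2 (any leaf to hub is 1, leaf to leaf through hub is 2).
Star graphs are bipartite (hub vs leaves), so chromatic number = 2.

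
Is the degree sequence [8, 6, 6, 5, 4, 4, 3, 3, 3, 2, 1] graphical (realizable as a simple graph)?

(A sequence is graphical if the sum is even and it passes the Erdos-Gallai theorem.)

Sum of degrees = 45. Sum is odd, so the sequence is NOT graphical.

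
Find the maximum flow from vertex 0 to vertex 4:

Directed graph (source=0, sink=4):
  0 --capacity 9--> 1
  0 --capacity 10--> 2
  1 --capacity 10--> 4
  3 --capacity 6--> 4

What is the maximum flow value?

Computing max flow:
  Flow on (0->1): 9/9
  Flow on (1->4): 9/10
Maximum flow = 9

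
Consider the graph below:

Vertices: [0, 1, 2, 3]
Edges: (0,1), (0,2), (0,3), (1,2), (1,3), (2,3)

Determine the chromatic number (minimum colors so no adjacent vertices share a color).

The graph has a maximum clique of size 4 (lower bound on chromatic number).
A valid 4-coloring: {0: 0, 1: 1, 2: 2, 3: 3}.
Chromatic number = 4.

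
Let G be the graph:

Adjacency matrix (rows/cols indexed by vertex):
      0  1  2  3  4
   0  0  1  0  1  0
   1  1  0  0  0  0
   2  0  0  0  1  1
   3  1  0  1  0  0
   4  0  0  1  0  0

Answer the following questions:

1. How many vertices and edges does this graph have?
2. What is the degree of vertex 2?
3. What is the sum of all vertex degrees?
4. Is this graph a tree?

Count: 5 vertices, 4 edges.
Vertex 2 has neighbors [3, 4], degree = 2.
Handshaking lemma: 2 * 4 = 8.
A graph is a tree iff it is connected and has exactly n-1 edges. This graph is connected (all 5 vertices in one component) and has 5-1 = 4 edges. It is a tree.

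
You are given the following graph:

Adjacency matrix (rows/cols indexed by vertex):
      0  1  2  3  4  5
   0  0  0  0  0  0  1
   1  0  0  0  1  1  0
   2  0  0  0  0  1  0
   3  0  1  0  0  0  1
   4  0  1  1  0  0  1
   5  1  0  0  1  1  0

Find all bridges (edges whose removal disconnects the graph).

A bridge is an edge whose removal increases the number of connected components.
Bridges found: (0,5), (2,4)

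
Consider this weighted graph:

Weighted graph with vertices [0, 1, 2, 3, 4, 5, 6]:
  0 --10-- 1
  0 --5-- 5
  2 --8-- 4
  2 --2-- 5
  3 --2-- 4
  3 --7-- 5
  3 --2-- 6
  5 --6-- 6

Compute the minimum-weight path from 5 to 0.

Using Dijkstra's algorithm from vertex 5:
Shortest path: 5 -> 0
Total weight: 5 = 5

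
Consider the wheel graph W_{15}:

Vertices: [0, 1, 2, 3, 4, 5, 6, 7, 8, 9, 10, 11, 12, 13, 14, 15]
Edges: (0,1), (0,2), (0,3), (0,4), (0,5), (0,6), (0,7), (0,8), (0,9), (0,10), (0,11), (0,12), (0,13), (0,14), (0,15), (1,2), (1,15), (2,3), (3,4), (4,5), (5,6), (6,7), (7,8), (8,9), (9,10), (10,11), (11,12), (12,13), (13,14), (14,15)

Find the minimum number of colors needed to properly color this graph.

W_{15} = C_{15} plus a hub adjacent to every cycle vertex.
The outer cycle needs 3 colors (odd cycle); the hub is adjacent to all of them so needs a fresh color.
Chromatic number = 3 + 1 = 4.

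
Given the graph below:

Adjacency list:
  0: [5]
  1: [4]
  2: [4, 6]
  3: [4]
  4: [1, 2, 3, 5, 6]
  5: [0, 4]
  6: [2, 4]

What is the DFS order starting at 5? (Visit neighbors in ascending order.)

DFS from vertex 5 (neighbors processed in ascending order):
Visit order: 5, 0, 4, 1, 2, 6, 3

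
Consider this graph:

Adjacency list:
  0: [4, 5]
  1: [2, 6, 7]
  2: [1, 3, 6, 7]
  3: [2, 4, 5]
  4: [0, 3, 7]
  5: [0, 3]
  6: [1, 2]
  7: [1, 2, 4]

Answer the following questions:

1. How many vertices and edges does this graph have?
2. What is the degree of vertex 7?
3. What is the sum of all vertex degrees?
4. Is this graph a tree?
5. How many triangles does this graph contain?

Count: 8 vertices, 11 edges.
Vertex 7 has neighbors [1, 2, 4], degree = 3.
Handshaking lemma: 2 * 11 = 22.
A tree on 8 vertices has 7 edges. This graph has 11 edges (4 extra). Not a tree.
Number of triangles = 2.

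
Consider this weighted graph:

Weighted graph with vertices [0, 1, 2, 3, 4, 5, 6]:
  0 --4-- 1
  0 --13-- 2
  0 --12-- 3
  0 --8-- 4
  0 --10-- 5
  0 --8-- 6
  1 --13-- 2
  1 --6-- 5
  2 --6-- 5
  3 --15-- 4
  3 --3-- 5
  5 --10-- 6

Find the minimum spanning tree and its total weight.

Applying Kruskal's algorithm (sort edges by weight, add if no cycle):
  Add (3,5) w=3
  Add (0,1) w=4
  Add (1,5) w=6
  Add (2,5) w=6
  Add (0,6) w=8
  Add (0,4) w=8
  Skip (0,5) w=10 (creates cycle)
  Skip (5,6) w=10 (creates cycle)
  Skip (0,3) w=12 (creates cycle)
  Skip (0,2) w=13 (creates cycle)
  Skip (1,2) w=13 (creates cycle)
  Skip (3,4) w=15 (creates cycle)
MST weight = 35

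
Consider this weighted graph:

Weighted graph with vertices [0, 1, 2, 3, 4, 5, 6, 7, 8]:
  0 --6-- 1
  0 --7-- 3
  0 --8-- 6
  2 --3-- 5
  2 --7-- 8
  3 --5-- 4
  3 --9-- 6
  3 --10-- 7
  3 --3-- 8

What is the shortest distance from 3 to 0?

Using Dijkstra's algorithm from vertex 3:
Shortest path: 3 -> 0
Total weight: 7 = 7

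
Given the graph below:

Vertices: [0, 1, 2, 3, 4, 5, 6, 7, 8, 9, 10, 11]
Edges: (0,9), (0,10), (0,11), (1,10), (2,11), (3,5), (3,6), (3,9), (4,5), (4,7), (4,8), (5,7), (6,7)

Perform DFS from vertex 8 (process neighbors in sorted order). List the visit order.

DFS from vertex 8 (neighbors processed in ascending order):
Visit order: 8, 4, 5, 3, 6, 7, 9, 0, 10, 1, 11, 2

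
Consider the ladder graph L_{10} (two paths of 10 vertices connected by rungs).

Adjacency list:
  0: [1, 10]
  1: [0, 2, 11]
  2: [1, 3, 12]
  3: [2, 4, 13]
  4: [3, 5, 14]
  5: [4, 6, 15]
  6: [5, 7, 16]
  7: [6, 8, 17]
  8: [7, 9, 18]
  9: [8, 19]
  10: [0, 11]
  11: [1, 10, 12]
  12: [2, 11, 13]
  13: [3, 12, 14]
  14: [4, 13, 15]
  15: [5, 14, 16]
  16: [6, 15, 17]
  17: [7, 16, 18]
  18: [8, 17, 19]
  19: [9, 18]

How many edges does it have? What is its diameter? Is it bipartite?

Ladder graph L_{10}: 10 rungs + 2 * (10-1) path edges = 10 + 18 = 28 edges.
Diameter = 10.
Ladder graphs are bipartite (alternating coloring along each path).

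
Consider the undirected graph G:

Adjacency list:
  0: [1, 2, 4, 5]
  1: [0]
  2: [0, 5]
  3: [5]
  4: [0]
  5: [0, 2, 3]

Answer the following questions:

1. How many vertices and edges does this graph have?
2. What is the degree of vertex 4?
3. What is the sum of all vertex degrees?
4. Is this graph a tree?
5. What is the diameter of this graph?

Count: 6 vertices, 6 edges.
Vertex 4 has neighbors [0], degree = 1.
Handshaking lemma: 2 * 6 = 12.
A tree on 6 vertices has 5 edges. This graph has 6 edges (1 extra). Not a tree.
Diameter (longest shortest path) = 3.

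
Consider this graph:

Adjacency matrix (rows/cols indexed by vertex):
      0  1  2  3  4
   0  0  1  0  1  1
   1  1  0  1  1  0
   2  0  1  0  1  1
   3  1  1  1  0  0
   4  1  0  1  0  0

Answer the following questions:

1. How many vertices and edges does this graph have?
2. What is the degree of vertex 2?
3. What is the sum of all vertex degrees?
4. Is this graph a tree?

Count: 5 vertices, 7 edges.
Vertex 2 has neighbors [1, 3, 4], degree = 3.
Handshaking lemma: 2 * 7 = 14.
A tree on 5 vertices has 4 edges. This graph has 7 edges (3 extra). Not a tree.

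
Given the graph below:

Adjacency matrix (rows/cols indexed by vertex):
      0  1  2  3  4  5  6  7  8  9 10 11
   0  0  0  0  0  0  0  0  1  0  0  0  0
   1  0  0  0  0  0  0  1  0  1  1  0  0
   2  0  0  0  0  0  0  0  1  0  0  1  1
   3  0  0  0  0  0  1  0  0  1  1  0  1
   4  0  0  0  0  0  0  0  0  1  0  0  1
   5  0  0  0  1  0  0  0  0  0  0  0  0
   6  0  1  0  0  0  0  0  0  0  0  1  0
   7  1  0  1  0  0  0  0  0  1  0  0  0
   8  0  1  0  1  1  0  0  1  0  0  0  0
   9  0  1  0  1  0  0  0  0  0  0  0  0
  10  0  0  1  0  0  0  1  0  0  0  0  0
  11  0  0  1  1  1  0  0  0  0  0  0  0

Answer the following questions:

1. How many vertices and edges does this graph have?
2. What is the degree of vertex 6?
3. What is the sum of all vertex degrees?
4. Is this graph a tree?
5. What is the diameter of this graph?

Count: 12 vertices, 15 edges.
Vertex 6 has neighbors [1, 10], degree = 2.
Handshaking lemma: 2 * 15 = 30.
A tree on 12 vertices has 11 edges. This graph has 15 edges (4 extra). Not a tree.
Diameter (longest shortest path) = 4.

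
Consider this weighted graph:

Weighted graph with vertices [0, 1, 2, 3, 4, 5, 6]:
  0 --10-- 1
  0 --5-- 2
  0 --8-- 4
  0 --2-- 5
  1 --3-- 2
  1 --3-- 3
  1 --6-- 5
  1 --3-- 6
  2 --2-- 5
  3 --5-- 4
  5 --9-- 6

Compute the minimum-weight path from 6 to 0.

Using Dijkstra's algorithm from vertex 6:
Shortest path: 6 -> 1 -> 2 -> 5 -> 0
Total weight: 3 + 3 + 2 + 2 = 10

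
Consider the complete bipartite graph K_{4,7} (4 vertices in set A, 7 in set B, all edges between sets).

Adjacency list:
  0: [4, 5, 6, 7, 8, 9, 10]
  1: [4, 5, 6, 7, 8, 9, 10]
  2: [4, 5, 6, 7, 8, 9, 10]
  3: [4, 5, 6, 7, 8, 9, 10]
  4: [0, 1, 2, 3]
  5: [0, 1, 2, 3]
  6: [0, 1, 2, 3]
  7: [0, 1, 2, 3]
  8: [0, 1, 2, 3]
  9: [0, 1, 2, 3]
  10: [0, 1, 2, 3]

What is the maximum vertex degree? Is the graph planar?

Set-A vertices have degree 7; set-B vertices have degree 4. Maximum degree = max(4,7) = 7.
K_{4,7} contains K_{3,3} as a subgraph (since both sides have >= 3 vertices); by Kuratowski's theorem it is not planar.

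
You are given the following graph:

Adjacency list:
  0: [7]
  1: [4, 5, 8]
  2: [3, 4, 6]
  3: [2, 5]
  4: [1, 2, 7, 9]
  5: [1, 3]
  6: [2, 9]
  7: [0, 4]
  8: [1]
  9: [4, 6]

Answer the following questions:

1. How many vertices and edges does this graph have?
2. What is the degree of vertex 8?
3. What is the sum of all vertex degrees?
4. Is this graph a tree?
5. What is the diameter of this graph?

Count: 10 vertices, 11 edges.
Vertex 8 has neighbors [1], degree = 1.
Handshaking lemma: 2 * 11 = 22.
A tree on 10 vertices has 9 edges. This graph has 11 edges (2 extra). Not a tree.
Diameter (longest shortest path) = 4.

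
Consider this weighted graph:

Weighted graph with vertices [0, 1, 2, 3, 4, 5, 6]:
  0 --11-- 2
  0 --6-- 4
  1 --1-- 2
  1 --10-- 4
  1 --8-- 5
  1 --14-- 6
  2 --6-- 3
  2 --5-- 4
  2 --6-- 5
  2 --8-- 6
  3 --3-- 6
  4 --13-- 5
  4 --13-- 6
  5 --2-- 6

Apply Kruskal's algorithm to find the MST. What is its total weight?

Applying Kruskal's algorithm (sort edges by weight, add if no cycle):
  Add (1,2) w=1
  Add (5,6) w=2
  Add (3,6) w=3
  Add (2,4) w=5
  Add (0,4) w=6
  Add (2,3) w=6
  Skip (2,5) w=6 (creates cycle)
  Skip (1,5) w=8 (creates cycle)
  Skip (2,6) w=8 (creates cycle)
  Skip (1,4) w=10 (creates cycle)
  Skip (0,2) w=11 (creates cycle)
  Skip (4,6) w=13 (creates cycle)
  Skip (4,5) w=13 (creates cycle)
  Skip (1,6) w=14 (creates cycle)
MST weight = 23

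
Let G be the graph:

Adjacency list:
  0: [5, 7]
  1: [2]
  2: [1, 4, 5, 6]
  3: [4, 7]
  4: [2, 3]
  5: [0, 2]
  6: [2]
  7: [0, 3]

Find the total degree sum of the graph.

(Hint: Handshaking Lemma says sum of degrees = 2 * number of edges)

Count edges: 8 edges.
By Handshaking Lemma: sum of degrees = 2 * 8 = 16.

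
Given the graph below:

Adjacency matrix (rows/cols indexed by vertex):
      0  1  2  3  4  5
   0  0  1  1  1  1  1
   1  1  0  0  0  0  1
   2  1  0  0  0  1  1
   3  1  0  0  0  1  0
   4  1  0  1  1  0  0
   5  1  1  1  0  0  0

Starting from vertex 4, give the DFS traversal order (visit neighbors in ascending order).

DFS from vertex 4 (neighbors processed in ascending order):
Visit order: 4, 0, 1, 5, 2, 3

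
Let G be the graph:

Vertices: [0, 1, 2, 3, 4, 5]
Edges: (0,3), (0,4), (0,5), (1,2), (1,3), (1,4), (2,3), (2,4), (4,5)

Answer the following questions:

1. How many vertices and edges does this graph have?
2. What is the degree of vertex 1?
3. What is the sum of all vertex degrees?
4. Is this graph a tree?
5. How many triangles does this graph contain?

Count: 6 vertices, 9 edges.
Vertex 1 has neighbors [2, 3, 4], degree = 3.
Handshaking lemma: 2 * 9 = 18.
A tree on 6 vertices has 5 edges. This graph has 9 edges (4 extra). Not a tree.
Number of triangles = 3.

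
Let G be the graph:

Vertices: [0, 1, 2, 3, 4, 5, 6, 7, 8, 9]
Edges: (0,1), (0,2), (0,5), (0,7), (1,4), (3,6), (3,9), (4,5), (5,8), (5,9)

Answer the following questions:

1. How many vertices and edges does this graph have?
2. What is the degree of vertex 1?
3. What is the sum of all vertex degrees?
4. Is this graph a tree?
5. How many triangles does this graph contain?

Count: 10 vertices, 10 edges.
Vertex 1 has neighbors [0, 4], degree = 2.
Handshaking lemma: 2 * 10 = 20.
A tree on 10 vertices has 9 edges. This graph has 10 edges (1 extra). Not a tree.
Number of triangles = 0.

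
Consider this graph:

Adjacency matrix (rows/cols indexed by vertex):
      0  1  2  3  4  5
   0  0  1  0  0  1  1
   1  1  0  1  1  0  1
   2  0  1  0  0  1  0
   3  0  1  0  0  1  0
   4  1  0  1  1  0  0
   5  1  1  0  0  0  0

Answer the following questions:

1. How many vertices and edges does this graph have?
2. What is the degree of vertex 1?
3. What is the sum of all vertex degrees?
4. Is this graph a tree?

Count: 6 vertices, 8 edges.
Vertex 1 has neighbors [0, 2, 3, 5], degree = 4.
Handshaking lemma: 2 * 8 = 16.
A tree on 6 vertices has 5 edges. This graph has 8 edges (3 extra). Not a tree.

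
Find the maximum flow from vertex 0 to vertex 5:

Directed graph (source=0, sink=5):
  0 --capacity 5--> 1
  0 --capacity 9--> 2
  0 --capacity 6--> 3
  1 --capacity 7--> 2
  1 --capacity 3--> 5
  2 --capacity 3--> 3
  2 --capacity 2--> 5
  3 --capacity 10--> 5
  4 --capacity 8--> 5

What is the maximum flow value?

Computing max flow:
  Flow on (0->1): 3/5
  Flow on (0->2): 5/9
  Flow on (0->3): 6/6
  Flow on (1->5): 3/3
  Flow on (2->3): 3/3
  Flow on (2->5): 2/2
  Flow on (3->5): 9/10
Maximum flow = 14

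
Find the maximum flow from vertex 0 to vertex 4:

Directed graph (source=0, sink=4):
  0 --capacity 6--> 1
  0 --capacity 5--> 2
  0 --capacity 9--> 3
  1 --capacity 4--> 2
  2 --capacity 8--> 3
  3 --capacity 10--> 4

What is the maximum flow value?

Computing max flow:
  Flow on (0->1): 4/6
  Flow on (0->2): 4/5
  Flow on (0->3): 2/9
  Flow on (1->2): 4/4
  Flow on (2->3): 8/8
  Flow on (3->4): 10/10
Maximum flow = 10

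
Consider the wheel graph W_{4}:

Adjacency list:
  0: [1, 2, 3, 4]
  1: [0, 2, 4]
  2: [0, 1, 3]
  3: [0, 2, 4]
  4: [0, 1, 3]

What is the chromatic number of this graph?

W_{4} = C_{4} plus a hub adjacent to every cycle vertex.
The outer cycle needs 2 colors (even cycle); the hub is adjacent to all of them so needs a fresh color.
Chromatic number = 2 + 1 = 3.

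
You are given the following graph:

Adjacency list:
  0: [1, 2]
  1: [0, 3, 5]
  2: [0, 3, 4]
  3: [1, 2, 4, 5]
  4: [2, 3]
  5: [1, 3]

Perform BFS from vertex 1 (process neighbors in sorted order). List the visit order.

BFS from vertex 1 (neighbors processed in ascending order):
Visit order: 1, 0, 3, 5, 2, 4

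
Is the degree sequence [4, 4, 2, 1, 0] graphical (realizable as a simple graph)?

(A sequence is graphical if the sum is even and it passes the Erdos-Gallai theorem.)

Sum of degrees = 11. Sum is odd, so the sequence is NOT graphical.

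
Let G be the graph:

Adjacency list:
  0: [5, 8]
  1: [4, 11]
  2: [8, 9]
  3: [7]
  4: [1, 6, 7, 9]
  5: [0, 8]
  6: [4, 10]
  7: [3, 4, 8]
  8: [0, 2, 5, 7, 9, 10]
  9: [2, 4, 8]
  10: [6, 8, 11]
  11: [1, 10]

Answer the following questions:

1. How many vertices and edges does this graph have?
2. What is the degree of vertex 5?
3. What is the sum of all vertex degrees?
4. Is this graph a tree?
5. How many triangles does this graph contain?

Count: 12 vertices, 16 edges.
Vertex 5 has neighbors [0, 8], degree = 2.
Handshaking lemma: 2 * 16 = 32.
A tree on 12 vertices has 11 edges. This graph has 16 edges (5 extra). Not a tree.
Number of triangles = 2.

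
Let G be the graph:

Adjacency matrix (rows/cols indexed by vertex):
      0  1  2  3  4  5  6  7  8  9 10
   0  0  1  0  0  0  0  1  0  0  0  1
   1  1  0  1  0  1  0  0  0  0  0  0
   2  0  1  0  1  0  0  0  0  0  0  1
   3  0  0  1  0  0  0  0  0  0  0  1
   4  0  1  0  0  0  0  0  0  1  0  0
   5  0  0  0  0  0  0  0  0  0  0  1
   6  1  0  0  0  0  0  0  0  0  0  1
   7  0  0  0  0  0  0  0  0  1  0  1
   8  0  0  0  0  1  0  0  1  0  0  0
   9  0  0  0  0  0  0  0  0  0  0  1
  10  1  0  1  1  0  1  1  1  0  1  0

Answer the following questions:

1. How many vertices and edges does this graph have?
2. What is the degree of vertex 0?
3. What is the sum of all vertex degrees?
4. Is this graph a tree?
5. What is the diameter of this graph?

Count: 11 vertices, 14 edges.
Vertex 0 has neighbors [1, 6, 10], degree = 3.
Handshaking lemma: 2 * 14 = 28.
A tree on 11 vertices has 10 edges. This graph has 14 edges (4 extra). Not a tree.
Diameter (longest shortest path) = 4.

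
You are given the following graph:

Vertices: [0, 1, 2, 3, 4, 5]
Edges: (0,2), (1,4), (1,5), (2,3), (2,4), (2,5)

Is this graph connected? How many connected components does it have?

Checking connectivity: the graph has 1 connected component(s).
All vertices are reachable from each other. The graph IS connected.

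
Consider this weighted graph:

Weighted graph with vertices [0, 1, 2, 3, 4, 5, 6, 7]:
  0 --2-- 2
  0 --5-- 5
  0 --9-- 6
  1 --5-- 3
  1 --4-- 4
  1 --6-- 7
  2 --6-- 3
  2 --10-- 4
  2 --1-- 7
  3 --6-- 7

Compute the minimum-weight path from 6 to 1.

Using Dijkstra's algorithm from vertex 6:
Shortest path: 6 -> 0 -> 2 -> 7 -> 1
Total weight: 9 + 2 + 1 + 6 = 18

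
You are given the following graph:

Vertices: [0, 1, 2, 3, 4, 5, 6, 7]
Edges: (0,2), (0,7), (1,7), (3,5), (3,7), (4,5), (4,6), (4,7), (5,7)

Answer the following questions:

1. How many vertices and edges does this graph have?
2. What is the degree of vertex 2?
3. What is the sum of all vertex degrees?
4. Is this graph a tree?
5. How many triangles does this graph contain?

Count: 8 vertices, 9 edges.
Vertex 2 has neighbors [0], degree = 1.
Handshaking lemma: 2 * 9 = 18.
A tree on 8 vertices has 7 edges. This graph has 9 edges (2 extra). Not a tree.
Number of triangles = 2.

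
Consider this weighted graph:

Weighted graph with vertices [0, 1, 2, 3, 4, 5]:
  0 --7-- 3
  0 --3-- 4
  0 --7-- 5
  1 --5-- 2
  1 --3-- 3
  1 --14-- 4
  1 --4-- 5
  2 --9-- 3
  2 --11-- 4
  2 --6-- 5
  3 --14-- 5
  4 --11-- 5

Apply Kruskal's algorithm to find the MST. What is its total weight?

Applying Kruskal's algorithm (sort edges by weight, add if no cycle):
  Add (0,4) w=3
  Add (1,3) w=3
  Add (1,5) w=4
  Add (1,2) w=5
  Skip (2,5) w=6 (creates cycle)
  Add (0,3) w=7
  Skip (0,5) w=7 (creates cycle)
  Skip (2,3) w=9 (creates cycle)
  Skip (2,4) w=11 (creates cycle)
  Skip (4,5) w=11 (creates cycle)
  Skip (1,4) w=14 (creates cycle)
  Skip (3,5) w=14 (creates cycle)
MST weight = 22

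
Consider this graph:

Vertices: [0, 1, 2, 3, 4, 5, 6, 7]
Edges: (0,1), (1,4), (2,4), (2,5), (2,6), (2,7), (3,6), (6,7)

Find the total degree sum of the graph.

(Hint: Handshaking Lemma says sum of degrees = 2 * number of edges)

Count edges: 8 edges.
By Handshaking Lemma: sum of degrees = 2 * 8 = 16.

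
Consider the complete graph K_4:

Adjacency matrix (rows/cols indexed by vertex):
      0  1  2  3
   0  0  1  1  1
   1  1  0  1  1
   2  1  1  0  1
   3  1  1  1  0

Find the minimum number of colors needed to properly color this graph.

In K_4, every vertex is adjacent to every other vertex.
Each vertex needs a unique color.
Chromatic number = 4.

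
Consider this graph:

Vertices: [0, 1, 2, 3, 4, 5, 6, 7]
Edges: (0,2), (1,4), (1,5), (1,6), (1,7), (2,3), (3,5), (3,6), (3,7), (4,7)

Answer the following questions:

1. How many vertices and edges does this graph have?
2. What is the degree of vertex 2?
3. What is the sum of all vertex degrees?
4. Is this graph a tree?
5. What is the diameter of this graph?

Count: 8 vertices, 10 edges.
Vertex 2 has neighbors [0, 3], degree = 2.
Handshaking lemma: 2 * 10 = 20.
A tree on 8 vertices has 7 edges. This graph has 10 edges (3 extra). Not a tree.
Diameter (longest shortest path) = 4.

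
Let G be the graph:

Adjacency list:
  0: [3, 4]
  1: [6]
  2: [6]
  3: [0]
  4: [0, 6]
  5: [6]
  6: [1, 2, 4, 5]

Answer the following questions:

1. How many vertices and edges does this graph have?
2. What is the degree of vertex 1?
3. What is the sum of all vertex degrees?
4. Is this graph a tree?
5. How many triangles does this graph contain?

Count: 7 vertices, 6 edges.
Vertex 1 has neighbors [6], degree = 1.
Handshaking lemma: 2 * 6 = 12.
A graph is a tree iff it is connected and has exactly n-1 edges. This graph is connected (all 7 vertices in one component) and has 7-1 = 6 edges. It is a tree.
Number of triangles = 0.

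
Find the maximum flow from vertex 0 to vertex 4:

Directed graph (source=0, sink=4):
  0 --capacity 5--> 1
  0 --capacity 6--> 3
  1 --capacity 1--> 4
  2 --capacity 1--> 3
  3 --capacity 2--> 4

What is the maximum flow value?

Computing max flow:
  Flow on (0->1): 1/5
  Flow on (0->3): 2/6
  Flow on (1->4): 1/1
  Flow on (3->4): 2/2
Maximum flow = 3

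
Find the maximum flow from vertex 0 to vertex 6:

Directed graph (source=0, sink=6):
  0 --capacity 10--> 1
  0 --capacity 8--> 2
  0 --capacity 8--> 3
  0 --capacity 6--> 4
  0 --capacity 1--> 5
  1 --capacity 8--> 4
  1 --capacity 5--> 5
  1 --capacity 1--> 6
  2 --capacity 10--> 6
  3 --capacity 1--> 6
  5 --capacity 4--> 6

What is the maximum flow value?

Computing max flow:
  Flow on (0->1): 5/10
  Flow on (0->2): 8/8
  Flow on (0->3): 1/8
  Flow on (1->5): 4/5
  Flow on (1->6): 1/1
  Flow on (2->6): 8/10
  Flow on (3->6): 1/1
  Flow on (5->6): 4/4
Maximum flow = 14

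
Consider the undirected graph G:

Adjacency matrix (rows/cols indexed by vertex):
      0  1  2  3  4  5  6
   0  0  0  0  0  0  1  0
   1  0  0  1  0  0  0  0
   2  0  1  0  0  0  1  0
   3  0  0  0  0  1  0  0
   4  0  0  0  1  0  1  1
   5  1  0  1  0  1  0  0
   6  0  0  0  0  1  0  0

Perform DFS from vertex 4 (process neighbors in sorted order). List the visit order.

DFS from vertex 4 (neighbors processed in ascending order):
Visit order: 4, 3, 5, 0, 2, 1, 6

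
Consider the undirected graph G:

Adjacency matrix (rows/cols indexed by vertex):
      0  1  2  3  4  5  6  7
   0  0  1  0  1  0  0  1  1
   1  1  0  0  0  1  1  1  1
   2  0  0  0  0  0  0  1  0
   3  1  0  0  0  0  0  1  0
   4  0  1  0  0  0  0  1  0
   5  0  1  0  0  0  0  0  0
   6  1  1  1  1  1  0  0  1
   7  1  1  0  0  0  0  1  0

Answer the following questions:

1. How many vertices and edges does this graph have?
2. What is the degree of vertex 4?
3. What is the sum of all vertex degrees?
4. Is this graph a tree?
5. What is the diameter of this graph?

Count: 8 vertices, 12 edges.
Vertex 4 has neighbors [1, 6], degree = 2.
Handshaking lemma: 2 * 12 = 24.
A tree on 8 vertices has 7 edges. This graph has 12 edges (5 extra). Not a tree.
Diameter (longest shortest path) = 3.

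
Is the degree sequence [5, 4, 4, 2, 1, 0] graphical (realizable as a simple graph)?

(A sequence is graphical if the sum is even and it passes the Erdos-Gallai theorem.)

Sum of degrees = 16. Sum is even but fails Erdos-Gallai. The sequence is NOT graphical.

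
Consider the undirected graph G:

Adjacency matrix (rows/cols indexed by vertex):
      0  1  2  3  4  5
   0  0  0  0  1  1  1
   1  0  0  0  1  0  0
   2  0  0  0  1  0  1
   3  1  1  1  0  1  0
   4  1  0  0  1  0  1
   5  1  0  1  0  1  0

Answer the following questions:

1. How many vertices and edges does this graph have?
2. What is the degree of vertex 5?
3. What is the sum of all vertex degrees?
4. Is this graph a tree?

Count: 6 vertices, 8 edges.
Vertex 5 has neighbors [0, 2, 4], degree = 3.
Handshaking lemma: 2 * 8 = 16.
A tree on 6 vertices has 5 edges. This graph has 8 edges (3 extra). Not a tree.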